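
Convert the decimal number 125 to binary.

Using repeated division by 2:
125 ÷ 2 = 62 remainder 1
62 ÷ 2 = 31 remainder 0
31 ÷ 2 = 15 remainder 1
15 ÷ 2 = 7 remainder 1
7 ÷ 2 = 3 remainder 1
3 ÷ 2 = 1 remainder 1
1 ÷ 2 = 0 remainder 1
Reading remainders bottom to top: 1111101



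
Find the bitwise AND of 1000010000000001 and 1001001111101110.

AND: 1 only when both bits are 1
  1000010000000001
& 1001001111101110
------------------
  1000000000000000
Decimal: 33793 & 37870 = 32768



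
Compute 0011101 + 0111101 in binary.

Add column by column from the right: bit + bit + carry-in; write the sum mod 2, carry 1 when the sum is 2 or 3.
carry:  1111010
        0011101
+       0111101
---------------
       01011010
(the carry out of the leftmost column, 0, becomes the leading bit)
Decimal check:
  0011101 = 16 + 8 + 4 + 1 = 29
  0111101 = 32 + 16 + 8 + 4 + 1 = 61
  29 + 61 = 90, and 01011010 = 64 + 16 + 8 + 2 = 90 ✓



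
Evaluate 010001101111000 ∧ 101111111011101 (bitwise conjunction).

AND: 1 only when both bits are 1
  010001101111000
& 101111111011101
-----------------
  000001101011000
Decimal: 9080 & 24541 = 856



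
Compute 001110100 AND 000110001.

AND: 1 only when both bits are 1
  001110100
& 000110001
-----------
  000110000
Decimal: 116 & 49 = 48



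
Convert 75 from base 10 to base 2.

Using repeated division by 2:
75 ÷ 2 = 37 remainder 1
37 ÷ 2 = 18 remainder 1
18 ÷ 2 = 9 remainder 0
9 ÷ 2 = 4 remainder 1
4 ÷ 2 = 2 remainder 0
2 ÷ 2 = 1 remainder 0
1 ÷ 2 = 0 remainder 1
Reading remainders bottom to top: 1001011



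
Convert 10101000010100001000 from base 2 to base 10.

Sum of powers of 2 for each 1-bit:
2^3 + 2^8 + 2^10 + 2^15 + 2^17 + 2^19
= 8 + 256 + 1024 + 32768 + 131072 + 524288
= 689416



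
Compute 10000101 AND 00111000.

AND: 1 only when both bits are 1
  10000101
& 00111000
----------
  00000000
Decimal: 133 & 56 = 0



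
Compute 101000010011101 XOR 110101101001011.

XOR: 1 when bits differ
  101000010011101
^ 110101101001011
-----------------
  011101111010110
Decimal: 20637 ^ 27467 = 15318



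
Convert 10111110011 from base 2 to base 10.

Sum of powers of 2 for each 1-bit:
2^0 + 2^1 + 2^4 + 2^5 + 2^6 + 2^7 + 2^8 + 2^10
= 1 + 2 + 16 + 32 + 64 + 128 + 256 + 1024
= 1523



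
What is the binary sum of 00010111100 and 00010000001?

Add column by column from the right: bit + bit + carry-in; write the sum mod 2, carry 1 when the sum is 2 or 3.
carry:  00100000000
        00010111100
+       00010000001
-------------------
       000100111101
(the carry out of the leftmost column, 0, becomes the leading bit)
Decimal check:
  00010111100 = 128 + 32 + 16 + 8 + 4 = 188
  00010000001 = 128 + 1 = 129
  188 + 129 = 317, and 000100111101 = 256 + 32 + 16 + 8 + 4 + 1 = 317 ✓



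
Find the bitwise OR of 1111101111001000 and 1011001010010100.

OR: 1 when either bit is 1
  1111101111001000
| 1011001010010100
------------------
  1111101111011100
Decimal: 64456 | 45716 = 64476



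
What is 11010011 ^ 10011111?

XOR: 1 when bits differ
  11010011
^ 10011111
----------
  01001100
Decimal: 211 ^ 159 = 76



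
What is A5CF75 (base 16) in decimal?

Expand by place value (powers of 16):
Digit values: A = 10, C = 12, F = 15
A5CF75 = 10 × 16^5 + 5 × 16^4 + 12 × 16^3 + 15 × 16^2 + 7 × 16^1 + 5 × 16^0
= 10 × 1048576 + 5 × 65536 + 12 × 4096 + 15 × 256 + 7 × 16 + 5 × 1
= 10485760 + 327680 + 49152 + 3840 + 112 + 5
= 10866549



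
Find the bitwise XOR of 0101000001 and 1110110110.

XOR: 1 when bits differ
  0101000001
^ 1110110110
------------
  1011110111
Decimal: 321 ^ 950 = 759



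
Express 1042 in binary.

Using repeated division by 2:
1042 ÷ 2 = 521 remainder 0
521 ÷ 2 = 260 remainder 1
260 ÷ 2 = 130 remainder 0
130 ÷ 2 = 65 remainder 0
65 ÷ 2 = 32 remainder 1
32 ÷ 2 = 16 remainder 0
16 ÷ 2 = 8 remainder 0
8 ÷ 2 = 4 remainder 0
4 ÷ 2 = 2 remainder 0
2 ÷ 2 = 1 remainder 0
1 ÷ 2 = 0 remainder 1
Reading remainders bottom to top: 10000010010



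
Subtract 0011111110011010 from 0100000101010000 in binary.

Method 1 - Direct subtraction (column by column from the right: bit − bit − borrow-in; if negative, add 2 and borrow 1 from the next column):
borrow: 0111111101111100
        0100000101010000
-       0011111110011010
------------------------
        0000000110110110

Method 2 - Add two's complement:
Two's complement of 0011111110011010: invert → 1100000001100101, add 1 → 1100000001100110
  0100000101010000
+ 1100000001100110
------------------
 10000000110110110  (end carry out of the top bit = 1)
Discarding the end carry: 0000000110110110
Decimal check:
  0100000101010000 = 16384 + 256 + 64 + 16 = 16720
  0011111110011010 = 8192 + 4096 + 2048 + 1024 + 512 + 256 + 128 + 16 + 8 + 2 = 16282
  16720 - 16282 = 438, and 0000000110110110 = 256 + 128 + 32 + 16 + 4 + 2 = 438 ✓



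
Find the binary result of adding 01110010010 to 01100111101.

Add column by column from the right: bit + bit + carry-in; write the sum mod 2, carry 1 when the sum is 2 or 3.
carry:  11001100000
        01110010010
+       01100111101
-------------------
       011011001111
(the carry out of the leftmost column, 0, becomes the leading bit)
Decimal check:
  01110010010 = 512 + 256 + 128 + 16 + 2 = 914
  01100111101 = 512 + 256 + 32 + 16 + 8 + 4 + 1 = 829
  914 + 829 = 1743, and 011011001111 = 1024 + 512 + 128 + 64 + 8 + 4 + 2 + 1 = 1743 ✓



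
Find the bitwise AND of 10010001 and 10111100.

AND: 1 only when both bits are 1
  10010001
& 10111100
----------
  10010000
Decimal: 145 & 188 = 144



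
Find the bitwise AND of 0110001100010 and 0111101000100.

AND: 1 only when both bits are 1
  0110001100010
& 0111101000100
---------------
  0110001000000
Decimal: 3170 & 3908 = 3136



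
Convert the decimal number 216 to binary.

Using repeated division by 2:
216 ÷ 2 = 108 remainder 0
108 ÷ 2 = 54 remainder 0
54 ÷ 2 = 27 remainder 0
27 ÷ 2 = 13 remainder 1
13 ÷ 2 = 6 remainder 1
6 ÷ 2 = 3 remainder 0
3 ÷ 2 = 1 remainder 1
1 ÷ 2 = 0 remainder 1
Reading remainders bottom to top: 11011000



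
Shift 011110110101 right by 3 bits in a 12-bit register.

Original: 011110110101 (decimal 1973)
Shift right by 3 positions
Drop the 3 low bits; fill with zeros on the left
Result: 000011110110 (decimal 246)
Equivalent: 1973 >> 3 = 1973 ÷ 2^3 = 246



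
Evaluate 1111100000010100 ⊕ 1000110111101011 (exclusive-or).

XOR: 1 when bits differ
  1111100000010100
^ 1000110111101011
------------------
  0111010111111111
Decimal: 63508 ^ 36331 = 30207



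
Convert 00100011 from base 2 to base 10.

Sum of powers of 2 for each 1-bit:
2^0 + 2^1 + 2^5
= 1 + 2 + 32
= 35



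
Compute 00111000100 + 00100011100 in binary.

Add column by column from the right: bit + bit + carry-in; write the sum mod 2, carry 1 when the sum is 2 or 3.
carry:  01000111000
        00111000100
+       00100011100
-------------------
       001011100000
(the carry out of the leftmost column, 0, becomes the leading bit)
Decimal check:
  00111000100 = 256 + 128 + 64 + 4 = 452
  00100011100 = 256 + 16 + 8 + 4 = 284
  452 + 284 = 736, and 001011100000 = 512 + 128 + 64 + 32 = 736 ✓



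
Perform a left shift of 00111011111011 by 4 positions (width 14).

Original: 00111011111011 (decimal 3835)
Shift left by 4 positions
Append 4 zeros on the right and drop the 4 high bits that overflow the 14-bit width
Result: 10111110110000 (decimal 12208)
Equivalent: 3835 << 4 = 3835 × 2^4 = 61360, truncated to 14 bits = 12208



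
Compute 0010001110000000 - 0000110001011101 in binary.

Method 1 - Direct subtraction (column by column from the right: bit − bit − borrow-in; if negative, add 2 and borrow 1 from the next column):
borrow: 0011100011111110
        0010001110000000
-       0000110001011101
------------------------
        0001011100100011

Method 2 - Add two's complement:
Two's complement of 0000110001011101: invert → 1111001110100010, add 1 → 1111001110100011
  0010001110000000
+ 1111001110100011
------------------
 10001011100100011  (end carry out of the top bit = 1)
Discarding the end carry: 0001011100100011
Decimal check:
  0010001110000000 = 8192 + 512 + 256 + 128 = 9088
  0000110001011101 = 2048 + 1024 + 64 + 16 + 8 + 4 + 1 = 3165
  9088 - 3165 = 5923, and 0001011100100011 = 4096 + 1024 + 512 + 256 + 32 + 2 + 1 = 5923 ✓



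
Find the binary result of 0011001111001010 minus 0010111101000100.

Method 1 - Direct subtraction (column by column from the right: bit − bit − borrow-in; if negative, add 2 and borrow 1 from the next column):
borrow: 0001100000001000
        0011001111001010
-       0010111101000100
------------------------
        0000010010000110

Method 2 - Add two's complement:
Two's complement of 0010111101000100: invert → 1101000010111011, add 1 → 1101000010111100
  0011001111001010
+ 1101000010111100
------------------
 10000010010000110  (end carry out of the top bit = 1)
Discarding the end carry: 0000010010000110
Decimal check:
  0011001111001010 = 8192 + 4096 + 512 + 256 + 128 + 64 + 8 + 2 = 13258
  0010111101000100 = 8192 + 2048 + 1024 + 512 + 256 + 64 + 4 = 12100
  13258 - 12100 = 1158, and 0000010010000110 = 1024 + 128 + 4 + 2 = 1158 ✓



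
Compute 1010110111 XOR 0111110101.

XOR: 1 when bits differ
  1010110111
^ 0111110101
------------
  1101000010
Decimal: 695 ^ 501 = 834



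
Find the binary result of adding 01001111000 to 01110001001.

Add column by column from the right: bit + bit + carry-in; write the sum mod 2, carry 1 when the sum is 2 or 3.
carry:  11111110000
        01001111000
+       01110001001
-------------------
       011000000001
(the carry out of the leftmost column, 0, becomes the leading bit)
Decimal check:
  01001111000 = 512 + 64 + 32 + 16 + 8 = 632
  01110001001 = 512 + 256 + 128 + 8 + 1 = 905
  632 + 905 = 1537, and 011000000001 = 1024 + 512 + 1 = 1537 ✓



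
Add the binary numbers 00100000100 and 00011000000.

Add column by column from the right: bit + bit + carry-in; write the sum mod 2, carry 1 when the sum is 2 or 3.
carry:  00000000000
        00100000100
+       00011000000
-------------------
       000111000100
(the carry out of the leftmost column, 0, becomes the leading bit)
Decimal check:
  00100000100 = 256 + 4 = 260
  00011000000 = 128 + 64 = 192
  260 + 192 = 452, and 000111000100 = 256 + 128 + 64 + 4 = 452 ✓



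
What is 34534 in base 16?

Using repeated division by 16 (digits 10–15 are A–F):
34534 ÷ 16 = 2158 remainder 6
2158 ÷ 16 = 134 remainder 14 (E)
134 ÷ 16 = 8 remainder 6
8 ÷ 16 = 0 remainder 8
Reading remainders bottom to top: 86E6



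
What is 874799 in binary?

Using repeated division by 2:
874799 ÷ 2 = 437399 remainder 1
437399 ÷ 2 = 218699 remainder 1
218699 ÷ 2 = 109349 remainder 1
109349 ÷ 2 = 54674 remainder 1
54674 ÷ 2 = 27337 remainder 0
27337 ÷ 2 = 13668 remainder 1
13668 ÷ 2 = 6834 remainder 0
6834 ÷ 2 = 3417 remainder 0
3417 ÷ 2 = 1708 remainder 1
1708 ÷ 2 = 854 remainder 0
854 ÷ 2 = 427 remainder 0
427 ÷ 2 = 213 remainder 1
213 ÷ 2 = 106 remainder 1
106 ÷ 2 = 53 remainder 0
53 ÷ 2 = 26 remainder 1
26 ÷ 2 = 13 remainder 0
13 ÷ 2 = 6 remainder 1
6 ÷ 2 = 3 remainder 0
3 ÷ 2 = 1 remainder 1
1 ÷ 2 = 0 remainder 1
Reading remainders bottom to top: 11010101100100101111



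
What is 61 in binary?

Using repeated division by 2:
61 ÷ 2 = 30 remainder 1
30 ÷ 2 = 15 remainder 0
15 ÷ 2 = 7 remainder 1
7 ÷ 2 = 3 remainder 1
3 ÷ 2 = 1 remainder 1
1 ÷ 2 = 0 remainder 1
Reading remainders bottom to top: 111101



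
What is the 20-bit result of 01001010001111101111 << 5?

Original: 01001010001111101111 (decimal 304111)
Shift left by 5 positions
Append 5 zeros on the right and drop the 5 high bits that overflow the 20-bit width
Result: 01000111110111100000 (decimal 294368)
Equivalent: 304111 << 5 = 304111 × 2^5 = 9731552, truncated to 20 bits = 294368



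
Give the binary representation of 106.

Using repeated division by 2:
106 ÷ 2 = 53 remainder 0
53 ÷ 2 = 26 remainder 1
26 ÷ 2 = 13 remainder 0
13 ÷ 2 = 6 remainder 1
6 ÷ 2 = 3 remainder 0
3 ÷ 2 = 1 remainder 1
1 ÷ 2 = 0 remainder 1
Reading remainders bottom to top: 1101010



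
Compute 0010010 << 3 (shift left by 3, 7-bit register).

Original: 0010010 (decimal 18)
Shift left by 3 positions
Append 3 zeros on the right and drop the 3 high bits that overflow the 7-bit width
Result: 0010000 (decimal 16)
Equivalent: 18 << 3 = 18 × 2^3 = 144, truncated to 7 bits = 16



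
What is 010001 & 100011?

AND: 1 only when both bits are 1
  010001
& 100011
--------
  000001
Decimal: 17 & 35 = 1



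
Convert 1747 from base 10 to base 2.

Using repeated division by 2:
1747 ÷ 2 = 873 remainder 1
873 ÷ 2 = 436 remainder 1
436 ÷ 2 = 218 remainder 0
218 ÷ 2 = 109 remainder 0
109 ÷ 2 = 54 remainder 1
54 ÷ 2 = 27 remainder 0
27 ÷ 2 = 13 remainder 1
13 ÷ 2 = 6 remainder 1
6 ÷ 2 = 3 remainder 0
3 ÷ 2 = 1 remainder 1
1 ÷ 2 = 0 remainder 1
Reading remainders bottom to top: 11011010011



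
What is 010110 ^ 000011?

XOR: 1 when bits differ
  010110
^ 000011
--------
  010101
Decimal: 22 ^ 3 = 21



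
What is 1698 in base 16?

Using repeated division by 16 (digits 10–15 are A–F):
1698 ÷ 16 = 106 remainder 2
106 ÷ 16 = 6 remainder 10 (A)
6 ÷ 16 = 0 remainder 6
Reading remainders bottom to top: 6A2



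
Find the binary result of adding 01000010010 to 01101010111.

Add column by column from the right: bit + bit + carry-in; write the sum mod 2, carry 1 when the sum is 2 or 3.
carry:  10000101100
        01000010010
+       01101010111
-------------------
       010101101001
(the carry out of the leftmost column, 0, becomes the leading bit)
Decimal check:
  01000010010 = 512 + 16 + 2 = 530
  01101010111 = 512 + 256 + 64 + 16 + 4 + 2 + 1 = 855
  530 + 855 = 1385, and 010101101001 = 1024 + 256 + 64 + 32 + 8 + 1 = 1385 ✓



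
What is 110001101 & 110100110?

AND: 1 only when both bits are 1
  110001101
& 110100110
-----------
  110000100
Decimal: 397 & 422 = 388



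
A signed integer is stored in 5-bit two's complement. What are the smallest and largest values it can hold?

For 5-bit two's complement:
Minimum: -2^4 = -16
Maximum: 2^4 - 1 = 15



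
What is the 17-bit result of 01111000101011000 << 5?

Original: 01111000101011000 (decimal 61784)
Shift left by 5 positions
Append 5 zeros on the right and drop the 5 high bits that overflow the 17-bit width
Result: 00010101100000000 (decimal 11008)
Equivalent: 61784 << 5 = 61784 × 2^5 = 1977088, truncated to 17 bits = 11008



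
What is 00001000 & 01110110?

AND: 1 only when both bits are 1
  00001000
& 01110110
----------
  00000000
Decimal: 8 & 118 = 0



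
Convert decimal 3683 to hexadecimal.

Using repeated division by 16 (digits 10–15 are A–F):
3683 ÷ 16 = 230 remainder 3
230 ÷ 16 = 14 remainder 6
14 ÷ 16 = 0 remainder 14 (E)
Reading remainders bottom to top: E63



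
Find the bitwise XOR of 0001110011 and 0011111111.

XOR: 1 when bits differ
  0001110011
^ 0011111111
------------
  0010001100
Decimal: 115 ^ 255 = 140



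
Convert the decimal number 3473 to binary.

Using repeated division by 2:
3473 ÷ 2 = 1736 remainder 1
1736 ÷ 2 = 868 remainder 0
868 ÷ 2 = 434 remainder 0
434 ÷ 2 = 217 remainder 0
217 ÷ 2 = 108 remainder 1
108 ÷ 2 = 54 remainder 0
54 ÷ 2 = 27 remainder 0
27 ÷ 2 = 13 remainder 1
13 ÷ 2 = 6 remainder 1
6 ÷ 2 = 3 remainder 0
3 ÷ 2 = 1 remainder 1
1 ÷ 2 = 0 remainder 1
Reading remainders bottom to top: 110110010001



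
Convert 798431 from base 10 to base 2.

Using repeated division by 2:
798431 ÷ 2 = 399215 remainder 1
399215 ÷ 2 = 199607 remainder 1
199607 ÷ 2 = 99803 remainder 1
99803 ÷ 2 = 49901 remainder 1
49901 ÷ 2 = 24950 remainder 1
24950 ÷ 2 = 12475 remainder 0
12475 ÷ 2 = 6237 remainder 1
6237 ÷ 2 = 3118 remainder 1
3118 ÷ 2 = 1559 remainder 0
1559 ÷ 2 = 779 remainder 1
779 ÷ 2 = 389 remainder 1
389 ÷ 2 = 194 remainder 1
194 ÷ 2 = 97 remainder 0
97 ÷ 2 = 48 remainder 1
48 ÷ 2 = 24 remainder 0
24 ÷ 2 = 12 remainder 0
12 ÷ 2 = 6 remainder 0
6 ÷ 2 = 3 remainder 0
3 ÷ 2 = 1 remainder 1
1 ÷ 2 = 0 remainder 1
Reading remainders bottom to top: 11000010111011011111



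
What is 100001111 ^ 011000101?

XOR: 1 when bits differ
  100001111
^ 011000101
-----------
  111001010
Decimal: 271 ^ 197 = 458



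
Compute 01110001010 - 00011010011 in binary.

Method 1 - Direct subtraction (column by column from the right: bit − bit − borrow-in; if negative, add 2 and borrow 1 from the next column):
borrow: 00111101110
        01110001010
-       00011010011
-------------------
        01010110111

Method 2 - Add two's complement:
Two's complement of 00011010011: invert → 11100101100, add 1 → 11100101101
  01110001010
+ 11100101101
-------------
 101010110111  (end carry out of the top bit = 1)
Discarding the end carry: 01010110111
Decimal check:
  01110001010 = 512 + 256 + 128 + 8 + 2 = 906
  00011010011 = 128 + 64 + 16 + 2 + 1 = 211
  906 - 211 = 695, and 01010110111 = 512 + 128 + 32 + 16 + 4 + 2 + 1 = 695 ✓



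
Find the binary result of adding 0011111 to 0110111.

Add column by column from the right: bit + bit + carry-in; write the sum mod 2, carry 1 when the sum is 2 or 3.
carry:  1111110
        0011111
+       0110111
---------------
       01010110
(the carry out of the leftmost column, 0, becomes the leading bit)
Decimal check:
  0011111 = 16 + 8 + 4 + 2 + 1 = 31
  0110111 = 32 + 16 + 4 + 2 + 1 = 55
  31 + 55 = 86, and 01010110 = 64 + 16 + 4 + 2 = 86 ✓



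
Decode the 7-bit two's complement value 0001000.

Binary: 0001000
Sign bit: 0 (non-negative)
Read directly as an unsigned value:
0001000 = 8
Value: 8



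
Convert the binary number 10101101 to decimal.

Sum of powers of 2 for each 1-bit:
2^0 + 2^2 + 2^3 + 2^5 + 2^7
= 1 + 4 + 8 + 32 + 128
= 173



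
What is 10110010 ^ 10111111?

XOR: 1 when bits differ
  10110010
^ 10111111
----------
  00001101
Decimal: 178 ^ 191 = 13



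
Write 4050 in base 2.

Using repeated division by 2:
4050 ÷ 2 = 2025 remainder 0
2025 ÷ 2 = 1012 remainder 1
1012 ÷ 2 = 506 remainder 0
506 ÷ 2 = 253 remainder 0
253 ÷ 2 = 126 remainder 1
126 ÷ 2 = 63 remainder 0
63 ÷ 2 = 31 remainder 1
31 ÷ 2 = 15 remainder 1
15 ÷ 2 = 7 remainder 1
7 ÷ 2 = 3 remainder 1
3 ÷ 2 = 1 remainder 1
1 ÷ 2 = 0 remainder 1
Reading remainders bottom to top: 111111010010



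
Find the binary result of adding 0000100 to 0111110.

Add column by column from the right: bit + bit + carry-in; write the sum mod 2, carry 1 when the sum is 2 or 3.
carry:  1111000
        0000100
+       0111110
---------------
       01000010
(the carry out of the leftmost column, 0, becomes the leading bit)
Decimal check:
  0000100 = 4
  0111110 = 32 + 16 + 8 + 4 + 2 = 62
  4 + 62 = 66, and 01000010 = 64 + 2 = 66 ✓



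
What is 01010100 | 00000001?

OR: 1 when either bit is 1
  01010100
| 00000001
----------
  01010101
Decimal: 84 | 1 = 85



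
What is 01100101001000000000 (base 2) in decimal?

Sum of powers of 2 for each 1-bit:
2^9 + 2^12 + 2^14 + 2^17 + 2^18
= 512 + 4096 + 16384 + 131072 + 262144
= 414208



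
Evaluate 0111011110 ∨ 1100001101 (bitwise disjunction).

OR: 1 when either bit is 1
  0111011110
| 1100001101
------------
  1111011111
Decimal: 478 | 781 = 991



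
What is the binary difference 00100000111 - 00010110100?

Method 1 - Direct subtraction (column by column from the right: bit − bit − borrow-in; if negative, add 2 and borrow 1 from the next column):
borrow: 00111100000
        00100000111
-       00010110100
-------------------
        00001010011

Method 2 - Add two's complement:
Two's complement of 00010110100: invert → 11101001011, add 1 → 11101001100
  00100000111
+ 11101001100
-------------
 100001010011  (end carry out of the top bit = 1)
Discarding the end carry: 00001010011
Decimal check:
  00100000111 = 256 + 4 + 2 + 1 = 263
  00010110100 = 128 + 32 + 16 + 4 = 180
  263 - 180 = 83, and 00001010011 = 64 + 16 + 2 + 1 = 83 ✓



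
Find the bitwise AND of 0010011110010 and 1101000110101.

AND: 1 only when both bits are 1
  0010011110010
& 1101000110101
---------------
  0000000110000
Decimal: 1266 & 6709 = 48



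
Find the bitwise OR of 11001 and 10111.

OR: 1 when either bit is 1
  11001
| 10111
-------
  11111
Decimal: 25 | 23 = 31



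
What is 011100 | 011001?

OR: 1 when either bit is 1
  011100
| 011001
--------
  011101
Decimal: 28 | 25 = 29



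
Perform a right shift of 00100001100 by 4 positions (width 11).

Original: 00100001100 (decimal 268)
Shift right by 4 positions
Drop the 4 low bits; fill with zeros on the left
Result: 00000010000 (decimal 16)
Equivalent: 268 >> 4 = 268 ÷ 2^4 = 16



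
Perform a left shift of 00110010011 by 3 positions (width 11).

Original: 00110010011 (decimal 403)
Shift left by 3 positions
Append 3 zeros on the right and drop the 3 high bits that overflow the 11-bit width
Result: 10010011000 (decimal 1176)
Equivalent: 403 << 3 = 403 × 2^3 = 3224, truncated to 11 bits = 1176



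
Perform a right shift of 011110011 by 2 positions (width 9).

Original: 011110011 (decimal 243)
Shift right by 2 positions
Drop the 2 low bits; fill with zeros on the left
Result: 000111100 (decimal 60)
Equivalent: 243 >> 2 = 243 ÷ 2^2 = 60



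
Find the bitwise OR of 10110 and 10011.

OR: 1 when either bit is 1
  10110
| 10011
-------
  10111
Decimal: 22 | 19 = 23



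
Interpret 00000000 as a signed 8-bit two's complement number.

Binary: 00000000
Sign bit: 0 (non-negative)
Read directly as an unsigned value:
00000000 = 0
Value: 0



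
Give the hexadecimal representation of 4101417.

Using repeated division by 16 (digits 10–15 are A–F):
4101417 ÷ 16 = 256338 remainder 9
256338 ÷ 16 = 16021 remainder 2
16021 ÷ 16 = 1001 remainder 5
1001 ÷ 16 = 62 remainder 9
62 ÷ 16 = 3 remainder 14 (E)
3 ÷ 16 = 0 remainder 3
Reading remainders bottom to top: 3E9529



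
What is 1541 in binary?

Using repeated division by 2:
1541 ÷ 2 = 770 remainder 1
770 ÷ 2 = 385 remainder 0
385 ÷ 2 = 192 remainder 1
192 ÷ 2 = 96 remainder 0
96 ÷ 2 = 48 remainder 0
48 ÷ 2 = 24 remainder 0
24 ÷ 2 = 12 remainder 0
12 ÷ 2 = 6 remainder 0
6 ÷ 2 = 3 remainder 0
3 ÷ 2 = 1 remainder 1
1 ÷ 2 = 0 remainder 1
Reading remainders bottom to top: 11000000101



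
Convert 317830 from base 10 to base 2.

Using repeated division by 2:
317830 ÷ 2 = 158915 remainder 0
158915 ÷ 2 = 79457 remainder 1
79457 ÷ 2 = 39728 remainder 1
39728 ÷ 2 = 19864 remainder 0
19864 ÷ 2 = 9932 remainder 0
9932 ÷ 2 = 4966 remainder 0
4966 ÷ 2 = 2483 remainder 0
2483 ÷ 2 = 1241 remainder 1
1241 ÷ 2 = 620 remainder 1
620 ÷ 2 = 310 remainder 0
310 ÷ 2 = 155 remainder 0
155 ÷ 2 = 77 remainder 1
77 ÷ 2 = 38 remainder 1
38 ÷ 2 = 19 remainder 0
19 ÷ 2 = 9 remainder 1
9 ÷ 2 = 4 remainder 1
4 ÷ 2 = 2 remainder 0
2 ÷ 2 = 1 remainder 0
1 ÷ 2 = 0 remainder 1
Reading remainders bottom to top: 1001101100110000110



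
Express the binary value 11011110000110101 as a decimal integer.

Sum of powers of 2 for each 1-bit:
2^0 + 2^2 + 2^4 + 2^5 + 2^10 + 2^11 + 2^12 + 2^13 + 2^15 + 2^16
= 1 + 4 + 16 + 32 + 1024 + 2048 + 4096 + 8192 + 32768 + 65536
= 113717



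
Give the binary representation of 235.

Using repeated division by 2:
235 ÷ 2 = 117 remainder 1
117 ÷ 2 = 58 remainder 1
58 ÷ 2 = 29 remainder 0
29 ÷ 2 = 14 remainder 1
14 ÷ 2 = 7 remainder 0
7 ÷ 2 = 3 remainder 1
3 ÷ 2 = 1 remainder 1
1 ÷ 2 = 0 remainder 1
Reading remainders bottom to top: 11101011



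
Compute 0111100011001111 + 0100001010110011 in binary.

Add column by column from the right: bit + bit + carry-in; write the sum mod 2, carry 1 when the sum is 2 or 3.
carry:  1000000111111110
        0111100011001111
+       0100001010110011
------------------------
       01011101110000010
(the carry out of the leftmost column, 0, becomes the leading bit)
Decimal check:
  0111100011001111 = 16384 + 8192 + 4096 + 2048 + 128 + 64 + 8 + 4 + 2 + 1 = 30927
  0100001010110011 = 16384 + 512 + 128 + 32 + 16 + 2 + 1 = 17075
  30927 + 17075 = 48002, and 01011101110000010 = 32768 + 8192 + 4096 + 2048 + 512 + 256 + 128 + 2 = 48002 ✓



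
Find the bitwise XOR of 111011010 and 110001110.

XOR: 1 when bits differ
  111011010
^ 110001110
-----------
  001010100
Decimal: 474 ^ 398 = 84



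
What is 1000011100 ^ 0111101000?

XOR: 1 when bits differ
  1000011100
^ 0111101000
------------
  1111110100
Decimal: 540 ^ 488 = 1012



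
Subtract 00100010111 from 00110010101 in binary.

Method 1 - Direct subtraction (column by column from the right: bit − bit − borrow-in; if negative, add 2 and borrow 1 from the next column):
borrow: 00011111100
        00110010101
-       00100010111
-------------------
        00001111110

Method 2 - Add two's complement:
Two's complement of 00100010111: invert → 11011101000, add 1 → 11011101001
  00110010101
+ 11011101001
-------------
 100001111110  (end carry out of the top bit = 1)
Discarding the end carry: 00001111110
Decimal check:
  00110010101 = 256 + 128 + 16 + 4 + 1 = 405
  00100010111 = 256 + 16 + 4 + 2 + 1 = 279
  405 - 279 = 126, and 00001111110 = 64 + 32 + 16 + 8 + 4 + 2 = 126 ✓



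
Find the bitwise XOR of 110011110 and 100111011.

XOR: 1 when bits differ
  110011110
^ 100111011
-----------
  010100101
Decimal: 414 ^ 315 = 165



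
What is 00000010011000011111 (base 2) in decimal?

Sum of powers of 2 for each 1-bit:
2^0 + 2^1 + 2^2 + 2^3 + 2^4 + 2^9 + 2^10 + 2^13
= 1 + 2 + 4 + 8 + 16 + 512 + 1024 + 8192
= 9759



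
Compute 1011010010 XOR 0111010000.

XOR: 1 when bits differ
  1011010010
^ 0111010000
------------
  1100000010
Decimal: 722 ^ 464 = 770



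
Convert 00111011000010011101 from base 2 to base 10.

Sum of powers of 2 for each 1-bit:
2^0 + 2^2 + 2^3 + 2^4 + 2^7 + 2^12 + 2^13 + 2^15 + 2^16 + 2^17
= 1 + 4 + 8 + 16 + 128 + 4096 + 8192 + 32768 + 65536 + 131072
= 241821



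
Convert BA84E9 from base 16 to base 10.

Expand by place value (powers of 16):
Digit values: B = 11, A = 10, E = 14
BA84E9 = 11 × 16^5 + 10 × 16^4 + 8 × 16^3 + 4 × 16^2 + 14 × 16^1 + 9 × 16^0
= 11 × 1048576 + 10 × 65536 + 8 × 4096 + 4 × 256 + 14 × 16 + 9 × 1
= 11534336 + 655360 + 32768 + 1024 + 224 + 9
= 12223721



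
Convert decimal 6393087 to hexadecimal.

Using repeated division by 16 (digits 10–15 are A–F):
6393087 ÷ 16 = 399567 remainder 15 (F)
399567 ÷ 16 = 24972 remainder 15 (F)
24972 ÷ 16 = 1560 remainder 12 (C)
1560 ÷ 16 = 97 remainder 8
97 ÷ 16 = 6 remainder 1
6 ÷ 16 = 0 remainder 6
Reading remainders bottom to top: 618CFF



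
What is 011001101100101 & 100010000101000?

AND: 1 only when both bits are 1
  011001101100101
& 100010000101000
-----------------
  000000000100000
Decimal: 13157 & 17448 = 32



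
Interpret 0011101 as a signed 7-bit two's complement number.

Binary: 0011101
Sign bit: 0 (non-negative)
Read directly as an unsigned value:
0011101 = 16 + 8 + 4 + 1 = 29
Value: 29



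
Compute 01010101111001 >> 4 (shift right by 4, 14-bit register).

Original: 01010101111001 (decimal 5497)
Shift right by 4 positions
Drop the 4 low bits; fill with zeros on the left
Result: 00000101010111 (decimal 343)
Equivalent: 5497 >> 4 = 5497 ÷ 2^4 = 343



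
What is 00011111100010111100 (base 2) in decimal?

Sum of powers of 2 for each 1-bit:
2^2 + 2^3 + 2^4 + 2^5 + 2^7 + 2^11 + 2^12 + 2^13 + 2^14 + 2^15 + 2^16
= 4 + 8 + 16 + 32 + 128 + 2048 + 4096 + 8192 + 16384 + 32768 + 65536
= 129212



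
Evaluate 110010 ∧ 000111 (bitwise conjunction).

AND: 1 only when both bits are 1
  110010
& 000111
--------
  000010
Decimal: 50 & 7 = 2



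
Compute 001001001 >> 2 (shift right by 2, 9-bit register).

Original: 001001001 (decimal 73)
Shift right by 2 positions
Drop the 2 low bits; fill with zeros on the left
Result: 000010010 (decimal 18)
Equivalent: 73 >> 2 = 73 ÷ 2^2 = 18



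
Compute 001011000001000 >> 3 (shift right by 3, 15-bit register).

Original: 001011000001000 (decimal 5640)
Shift right by 3 positions
Drop the 3 low bits; fill with zeros on the left
Result: 000001011000001 (decimal 705)
Equivalent: 5640 >> 3 = 5640 ÷ 2^3 = 705



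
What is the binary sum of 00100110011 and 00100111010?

Add column by column from the right: bit + bit + carry-in; write the sum mod 2, carry 1 when the sum is 2 or 3.
carry:  01001100100
        00100110011
+       00100111010
-------------------
       001001101101
(the carry out of the leftmost column, 0, becomes the leading bit)
Decimal check:
  00100110011 = 256 + 32 + 16 + 2 + 1 = 307
  00100111010 = 256 + 32 + 16 + 8 + 2 = 314
  307 + 314 = 621, and 001001101101 = 512 + 64 + 32 + 8 + 4 + 1 = 621 ✓



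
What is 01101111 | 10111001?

OR: 1 when either bit is 1
  01101111
| 10111001
----------
  11111111
Decimal: 111 | 185 = 255



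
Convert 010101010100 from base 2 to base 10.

Sum of powers of 2 for each 1-bit:
2^2 + 2^4 + 2^6 + 2^8 + 2^10
= 4 + 16 + 64 + 256 + 1024
= 1364



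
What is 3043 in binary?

Using repeated division by 2:
3043 ÷ 2 = 1521 remainder 1
1521 ÷ 2 = 760 remainder 1
760 ÷ 2 = 380 remainder 0
380 ÷ 2 = 190 remainder 0
190 ÷ 2 = 95 remainder 0
95 ÷ 2 = 47 remainder 1
47 ÷ 2 = 23 remainder 1
23 ÷ 2 = 11 remainder 1
11 ÷ 2 = 5 remainder 1
5 ÷ 2 = 2 remainder 1
2 ÷ 2 = 1 remainder 0
1 ÷ 2 = 0 remainder 1
Reading remainders bottom to top: 101111100011



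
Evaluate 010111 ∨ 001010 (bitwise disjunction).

OR: 1 when either bit is 1
  010111
| 001010
--------
  011111
Decimal: 23 | 10 = 31



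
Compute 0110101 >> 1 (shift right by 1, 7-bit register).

Original: 0110101 (decimal 53)
Shift right by 1 position
Drop the 1 low bit; fill with zero on the left
Result: 0011010 (decimal 26)
Equivalent: 53 >> 1 = 53 ÷ 2^1 = 26



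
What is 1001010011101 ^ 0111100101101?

XOR: 1 when bits differ
  1001010011101
^ 0111100101101
---------------
  1110110110000
Decimal: 4765 ^ 3885 = 7600



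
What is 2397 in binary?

Using repeated division by 2:
2397 ÷ 2 = 1198 remainder 1
1198 ÷ 2 = 599 remainder 0
599 ÷ 2 = 299 remainder 1
299 ÷ 2 = 149 remainder 1
149 ÷ 2 = 74 remainder 1
74 ÷ 2 = 37 remainder 0
37 ÷ 2 = 18 remainder 1
18 ÷ 2 = 9 remainder 0
9 ÷ 2 = 4 remainder 1
4 ÷ 2 = 2 remainder 0
2 ÷ 2 = 1 remainder 0
1 ÷ 2 = 0 remainder 1
Reading remainders bottom to top: 100101011101



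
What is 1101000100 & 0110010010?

AND: 1 only when both bits are 1
  1101000100
& 0110010010
------------
  0100000000
Decimal: 836 & 402 = 256



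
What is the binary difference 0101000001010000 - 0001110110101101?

Method 1 - Direct subtraction (column by column from the right: bit − bit − borrow-in; if negative, add 2 and borrow 1 from the next column):
borrow: 0111111101011110
        0101000001010000
-       0001110110101101
------------------------
        0011001010100011

Method 2 - Add two's complement:
Two's complement of 0001110110101101: invert → 1110001001010010, add 1 → 1110001001010011
  0101000001010000
+ 1110001001010011
------------------
 10011001010100011  (end carry out of the top bit = 1)
Discarding the end carry: 0011001010100011
Decimal check:
  0101000001010000 = 16384 + 4096 + 64 + 16 = 20560
  0001110110101101 = 4096 + 2048 + 1024 + 256 + 128 + 32 + 8 + 4 + 1 = 7597
  20560 - 7597 = 12963, and 0011001010100011 = 8192 + 4096 + 512 + 128 + 32 + 2 + 1 = 12963 ✓



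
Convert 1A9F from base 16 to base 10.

Expand by place value (powers of 16):
Digit values: A = 10, F = 15
1A9F = 1 × 16^3 + 10 × 16^2 + 9 × 16^1 + 15 × 16^0
= 1 × 4096 + 10 × 256 + 9 × 16 + 15 × 1
= 4096 + 2560 + 144 + 15
= 6815



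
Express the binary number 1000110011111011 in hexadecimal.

Group into 4-bit nibbles from right:
  1000 = 8
  1100 = C
  1111 = F
  1011 = B
Result: 8CFB



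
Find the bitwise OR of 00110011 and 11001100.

OR: 1 when either bit is 1
  00110011
| 11001100
----------
  11111111
Decimal: 51 | 204 = 255



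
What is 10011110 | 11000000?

OR: 1 when either bit is 1
  10011110
| 11000000
----------
  11011110
Decimal: 158 | 192 = 222



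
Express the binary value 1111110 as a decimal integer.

Sum of powers of 2 for each 1-bit:
2^1 + 2^2 + 2^3 + 2^4 + 2^5 + 2^6
= 2 + 4 + 8 + 16 + 32 + 64
= 126



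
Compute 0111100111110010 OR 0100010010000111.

OR: 1 when either bit is 1
  0111100111110010
| 0100010010000111
------------------
  0111110111110111
Decimal: 31218 | 17543 = 32247



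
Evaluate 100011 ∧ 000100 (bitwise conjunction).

AND: 1 only when both bits are 1
  100011
& 000100
--------
  000000
Decimal: 35 & 4 = 0



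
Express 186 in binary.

Using repeated division by 2:
186 ÷ 2 = 93 remainder 0
93 ÷ 2 = 46 remainder 1
46 ÷ 2 = 23 remainder 0
23 ÷ 2 = 11 remainder 1
11 ÷ 2 = 5 remainder 1
5 ÷ 2 = 2 remainder 1
2 ÷ 2 = 1 remainder 0
1 ÷ 2 = 0 remainder 1
Reading remainders bottom to top: 10111010



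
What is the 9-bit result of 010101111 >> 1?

Original: 010101111 (decimal 175)
Shift right by 1 position
Drop the 1 low bit; fill with zero on the left
Result: 001010111 (decimal 87)
Equivalent: 175 >> 1 = 175 ÷ 2^1 = 87



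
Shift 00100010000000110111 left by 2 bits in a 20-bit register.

Original: 00100010000000110111 (decimal 139319)
Shift left by 2 positions
Append 2 zeros on the right
Result: 10001000000011011100 (decimal 557276)
Equivalent: 139319 << 2 = 139319 × 2^2 = 557276



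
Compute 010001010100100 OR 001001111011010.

OR: 1 when either bit is 1
  010001010100100
| 001001111011010
-----------------
  011001111111110
Decimal: 8868 | 5082 = 13310



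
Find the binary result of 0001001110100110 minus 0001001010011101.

Method 1 - Direct subtraction (column by column from the right: bit − bit − borrow-in; if negative, add 2 and borrow 1 from the next column):
borrow: 0000000000110010
        0001001110100110
-       0001001010011101
------------------------
        0000000100001001

Method 2 - Add two's complement:
Two's complement of 0001001010011101: invert → 1110110101100010, add 1 → 1110110101100011
  0001001110100110
+ 1110110101100011
------------------
 10000000100001001  (end carry out of the top bit = 1)
Discarding the end carry: 0000000100001001
Decimal check:
  0001001110100110 = 4096 + 512 + 256 + 128 + 32 + 4 + 2 = 5030
  0001001010011101 = 4096 + 512 + 128 + 16 + 8 + 4 + 1 = 4765
  5030 - 4765 = 265, and 0000000100001001 = 256 + 8 + 1 = 265 ✓



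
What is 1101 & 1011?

AND: 1 only when both bits are 1
  1101
& 1011
------
  1001
Decimal: 13 & 11 = 9



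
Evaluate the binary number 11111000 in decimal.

Sum of powers of 2 for each 1-bit:
2^3 + 2^4 + 2^5 + 2^6 + 2^7
= 8 + 16 + 32 + 64 + 128
= 248



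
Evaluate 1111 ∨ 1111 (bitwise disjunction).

OR: 1 when either bit is 1
  1111
| 1111
------
  1111
Decimal: 15 | 15 = 15



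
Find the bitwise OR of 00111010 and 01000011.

OR: 1 when either bit is 1
  00111010
| 01000011
----------
  01111011
Decimal: 58 | 67 = 123



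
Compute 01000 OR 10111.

OR: 1 when either bit is 1
  01000
| 10111
-------
  11111
Decimal: 8 | 23 = 31



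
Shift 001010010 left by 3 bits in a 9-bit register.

Original: 001010010 (decimal 82)
Shift left by 3 positions
Append 3 zeros on the right and drop the 3 high bits that overflow the 9-bit width
Result: 010010000 (decimal 144)
Equivalent: 82 << 3 = 82 × 2^3 = 656, truncated to 9 bits = 144



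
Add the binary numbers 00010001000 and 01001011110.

Add column by column from the right: bit + bit + carry-in; write the sum mod 2, carry 1 when the sum is 2 or 3.
carry:  00000110000
        00010001000
+       01001011110
-------------------
       001011100110
(the carry out of the leftmost column, 0, becomes the leading bit)
Decimal check:
  00010001000 = 128 + 8 = 136
  01001011110 = 512 + 64 + 16 + 8 + 4 + 2 = 606
  136 + 606 = 742, and 001011100110 = 512 + 128 + 64 + 32 + 4 + 2 = 742 ✓



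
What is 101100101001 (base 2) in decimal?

Sum of powers of 2 for each 1-bit:
2^0 + 2^3 + 2^5 + 2^8 + 2^9 + 2^11
= 1 + 8 + 32 + 256 + 512 + 2048
= 2857



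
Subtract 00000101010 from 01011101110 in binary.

Method 1 - Direct subtraction (column by column from the right: bit − bit − borrow-in; if negative, add 2 and borrow 1 from the next column):
borrow: 00000000000
        01011101110
-       00000101010
-------------------
        01011000100

Method 2 - Add two's complement:
Two's complement of 00000101010: invert → 11111010101, add 1 → 11111010110
  01011101110
+ 11111010110
-------------
 101011000100  (end carry out of the top bit = 1)
Discarding the end carry: 01011000100
Decimal check:
  01011101110 = 512 + 128 + 64 + 32 + 8 + 4 + 2 = 750
  00000101010 = 32 + 8 + 2 = 42
  750 - 42 = 708, and 01011000100 = 512 + 128 + 64 + 4 = 708 ✓



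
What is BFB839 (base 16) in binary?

Convert each hex digit to 4 bits:
  B = 1011
  F = 1111
  B = 1011
  8 = 1000
  3 = 0011
  9 = 1001
Concatenate: 101111111011100000111001



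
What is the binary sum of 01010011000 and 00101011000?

Add column by column from the right: bit + bit + carry-in; write the sum mod 2, carry 1 when the sum is 2 or 3.
carry:  00000110000
        01010011000
+       00101011000
-------------------
       001111110000
(the carry out of the leftmost column, 0, becomes the leading bit)
Decimal check:
  01010011000 = 512 + 128 + 16 + 8 = 664
  00101011000 = 256 + 64 + 16 + 8 = 344
  664 + 344 = 1008, and 001111110000 = 512 + 256 + 128 + 64 + 32 + 16 = 1008 ✓



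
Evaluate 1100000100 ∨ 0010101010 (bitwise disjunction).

OR: 1 when either bit is 1
  1100000100
| 0010101010
------------
  1110101110
Decimal: 772 | 170 = 942



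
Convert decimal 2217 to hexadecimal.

Using repeated division by 16 (digits 10–15 are A–F):
2217 ÷ 16 = 138 remainder 9
138 ÷ 16 = 8 remainder 10 (A)
8 ÷ 16 = 0 remainder 8
Reading remainders bottom to top: 8A9



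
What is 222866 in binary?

Using repeated division by 2:
222866 ÷ 2 = 111433 remainder 0
111433 ÷ 2 = 55716 remainder 1
55716 ÷ 2 = 27858 remainder 0
27858 ÷ 2 = 13929 remainder 0
13929 ÷ 2 = 6964 remainder 1
6964 ÷ 2 = 3482 remainder 0
3482 ÷ 2 = 1741 remainder 0
1741 ÷ 2 = 870 remainder 1
870 ÷ 2 = 435 remainder 0
435 ÷ 2 = 217 remainder 1
217 ÷ 2 = 108 remainder 1
108 ÷ 2 = 54 remainder 0
54 ÷ 2 = 27 remainder 0
27 ÷ 2 = 13 remainder 1
13 ÷ 2 = 6 remainder 1
6 ÷ 2 = 3 remainder 0
3 ÷ 2 = 1 remainder 1
1 ÷ 2 = 0 remainder 1
Reading remainders bottom to top: 110110011010010010



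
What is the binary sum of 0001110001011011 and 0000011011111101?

Add column by column from the right: bit + bit + carry-in; write the sum mod 2, carry 1 when the sum is 2 or 3.
carry:  0011100111111110
        0001110001011011
+       0000011011111101
------------------------
       00010001101011000
(the carry out of the leftmost column, 0, becomes the leading bit)
Decimal check:
  0001110001011011 = 4096 + 2048 + 1024 + 64 + 16 + 8 + 2 + 1 = 7259
  0000011011111101 = 1024 + 512 + 128 + 64 + 32 + 16 + 8 + 4 + 1 = 1789
  7259 + 1789 = 9048, and 00010001101011000 = 8192 + 512 + 256 + 64 + 16 + 8 = 9048 ✓



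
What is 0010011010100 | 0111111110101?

OR: 1 when either bit is 1
  0010011010100
| 0111111110101
---------------
  0111111110101
Decimal: 1236 | 4085 = 4085



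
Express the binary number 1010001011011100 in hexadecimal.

Group into 4-bit nibbles from right:
  1010 = A
  0010 = 2
  1101 = D
  1100 = C
Result: A2DC



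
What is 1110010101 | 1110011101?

OR: 1 when either bit is 1
  1110010101
| 1110011101
------------
  1110011101
Decimal: 917 | 925 = 925



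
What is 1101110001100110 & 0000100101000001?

AND: 1 only when both bits are 1
  1101110001100110
& 0000100101000001
------------------
  0000100001000000
Decimal: 56422 & 2369 = 2112

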